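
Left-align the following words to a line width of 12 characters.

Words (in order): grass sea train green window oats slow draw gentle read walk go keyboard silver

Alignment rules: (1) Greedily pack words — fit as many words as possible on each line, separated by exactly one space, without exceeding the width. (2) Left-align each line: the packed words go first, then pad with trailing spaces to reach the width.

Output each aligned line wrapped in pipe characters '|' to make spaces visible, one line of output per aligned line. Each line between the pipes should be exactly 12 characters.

Answer: |grass sea   |
|train green |
|window oats |
|slow draw   |
|gentle read |
|walk go     |
|keyboard    |
|silver      |

Derivation:
Line 1: ['grass', 'sea'] (min_width=9, slack=3)
Line 2: ['train', 'green'] (min_width=11, slack=1)
Line 3: ['window', 'oats'] (min_width=11, slack=1)
Line 4: ['slow', 'draw'] (min_width=9, slack=3)
Line 5: ['gentle', 'read'] (min_width=11, slack=1)
Line 6: ['walk', 'go'] (min_width=7, slack=5)
Line 7: ['keyboard'] (min_width=8, slack=4)
Line 8: ['silver'] (min_width=6, slack=6)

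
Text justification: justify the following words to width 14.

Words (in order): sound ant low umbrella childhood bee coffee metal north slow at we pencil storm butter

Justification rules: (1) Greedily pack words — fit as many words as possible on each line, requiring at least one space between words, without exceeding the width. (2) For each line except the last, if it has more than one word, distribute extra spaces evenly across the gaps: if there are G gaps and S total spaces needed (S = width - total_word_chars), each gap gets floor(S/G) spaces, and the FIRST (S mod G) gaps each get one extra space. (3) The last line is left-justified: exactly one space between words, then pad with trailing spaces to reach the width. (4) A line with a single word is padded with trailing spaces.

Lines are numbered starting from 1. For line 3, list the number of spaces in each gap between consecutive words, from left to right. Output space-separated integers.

Line 1: ['sound', 'ant', 'low'] (min_width=13, slack=1)
Line 2: ['umbrella'] (min_width=8, slack=6)
Line 3: ['childhood', 'bee'] (min_width=13, slack=1)
Line 4: ['coffee', 'metal'] (min_width=12, slack=2)
Line 5: ['north', 'slow', 'at'] (min_width=13, slack=1)
Line 6: ['we', 'pencil'] (min_width=9, slack=5)
Line 7: ['storm', 'butter'] (min_width=12, slack=2)

Answer: 2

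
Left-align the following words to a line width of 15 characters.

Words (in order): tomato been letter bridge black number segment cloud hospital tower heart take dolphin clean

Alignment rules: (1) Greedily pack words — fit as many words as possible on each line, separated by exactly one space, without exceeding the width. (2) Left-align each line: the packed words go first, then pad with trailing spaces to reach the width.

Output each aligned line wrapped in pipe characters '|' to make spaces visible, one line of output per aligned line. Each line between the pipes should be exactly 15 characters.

Line 1: ['tomato', 'been'] (min_width=11, slack=4)
Line 2: ['letter', 'bridge'] (min_width=13, slack=2)
Line 3: ['black', 'number'] (min_width=12, slack=3)
Line 4: ['segment', 'cloud'] (min_width=13, slack=2)
Line 5: ['hospital', 'tower'] (min_width=14, slack=1)
Line 6: ['heart', 'take'] (min_width=10, slack=5)
Line 7: ['dolphin', 'clean'] (min_width=13, slack=2)

Answer: |tomato been    |
|letter bridge  |
|black number   |
|segment cloud  |
|hospital tower |
|heart take     |
|dolphin clean  |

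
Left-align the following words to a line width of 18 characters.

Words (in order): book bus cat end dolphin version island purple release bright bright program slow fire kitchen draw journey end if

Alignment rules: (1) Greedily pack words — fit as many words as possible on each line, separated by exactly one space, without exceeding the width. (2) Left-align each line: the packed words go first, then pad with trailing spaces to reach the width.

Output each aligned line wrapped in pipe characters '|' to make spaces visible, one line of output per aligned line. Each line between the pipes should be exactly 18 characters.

Answer: |book bus cat end  |
|dolphin version   |
|island purple     |
|release bright    |
|bright program    |
|slow fire kitchen |
|draw journey end  |
|if                |

Derivation:
Line 1: ['book', 'bus', 'cat', 'end'] (min_width=16, slack=2)
Line 2: ['dolphin', 'version'] (min_width=15, slack=3)
Line 3: ['island', 'purple'] (min_width=13, slack=5)
Line 4: ['release', 'bright'] (min_width=14, slack=4)
Line 5: ['bright', 'program'] (min_width=14, slack=4)
Line 6: ['slow', 'fire', 'kitchen'] (min_width=17, slack=1)
Line 7: ['draw', 'journey', 'end'] (min_width=16, slack=2)
Line 8: ['if'] (min_width=2, slack=16)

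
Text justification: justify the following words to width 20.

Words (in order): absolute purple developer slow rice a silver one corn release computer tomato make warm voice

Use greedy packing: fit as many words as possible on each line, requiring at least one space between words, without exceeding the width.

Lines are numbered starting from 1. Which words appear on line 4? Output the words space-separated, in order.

Line 1: ['absolute', 'purple'] (min_width=15, slack=5)
Line 2: ['developer', 'slow', 'rice'] (min_width=19, slack=1)
Line 3: ['a', 'silver', 'one', 'corn'] (min_width=17, slack=3)
Line 4: ['release', 'computer'] (min_width=16, slack=4)
Line 5: ['tomato', 'make', 'warm'] (min_width=16, slack=4)
Line 6: ['voice'] (min_width=5, slack=15)

Answer: release computer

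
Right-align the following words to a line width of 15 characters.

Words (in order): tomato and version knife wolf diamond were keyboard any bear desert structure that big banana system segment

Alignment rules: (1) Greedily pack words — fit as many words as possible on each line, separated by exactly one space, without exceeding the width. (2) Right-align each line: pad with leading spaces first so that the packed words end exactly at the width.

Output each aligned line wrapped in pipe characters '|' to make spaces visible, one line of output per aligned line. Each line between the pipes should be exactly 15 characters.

Line 1: ['tomato', 'and'] (min_width=10, slack=5)
Line 2: ['version', 'knife'] (min_width=13, slack=2)
Line 3: ['wolf', 'diamond'] (min_width=12, slack=3)
Line 4: ['were', 'keyboard'] (min_width=13, slack=2)
Line 5: ['any', 'bear', 'desert'] (min_width=15, slack=0)
Line 6: ['structure', 'that'] (min_width=14, slack=1)
Line 7: ['big', 'banana'] (min_width=10, slack=5)
Line 8: ['system', 'segment'] (min_width=14, slack=1)

Answer: |     tomato and|
|  version knife|
|   wolf diamond|
|  were keyboard|
|any bear desert|
| structure that|
|     big banana|
| system segment|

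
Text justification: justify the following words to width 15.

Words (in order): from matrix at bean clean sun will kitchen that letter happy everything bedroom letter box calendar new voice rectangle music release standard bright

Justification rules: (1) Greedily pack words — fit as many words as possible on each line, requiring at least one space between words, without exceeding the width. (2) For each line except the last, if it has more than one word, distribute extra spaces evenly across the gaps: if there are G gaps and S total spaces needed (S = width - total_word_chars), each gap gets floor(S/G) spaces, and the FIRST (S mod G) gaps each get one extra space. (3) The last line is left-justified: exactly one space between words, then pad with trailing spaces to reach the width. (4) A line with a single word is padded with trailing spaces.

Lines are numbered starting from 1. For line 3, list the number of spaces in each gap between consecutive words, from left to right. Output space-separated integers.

Answer: 4

Derivation:
Line 1: ['from', 'matrix', 'at'] (min_width=14, slack=1)
Line 2: ['bean', 'clean', 'sun'] (min_width=14, slack=1)
Line 3: ['will', 'kitchen'] (min_width=12, slack=3)
Line 4: ['that', 'letter'] (min_width=11, slack=4)
Line 5: ['happy'] (min_width=5, slack=10)
Line 6: ['everything'] (min_width=10, slack=5)
Line 7: ['bedroom', 'letter'] (min_width=14, slack=1)
Line 8: ['box', 'calendar'] (min_width=12, slack=3)
Line 9: ['new', 'voice'] (min_width=9, slack=6)
Line 10: ['rectangle', 'music'] (min_width=15, slack=0)
Line 11: ['release'] (min_width=7, slack=8)
Line 12: ['standard', 'bright'] (min_width=15, slack=0)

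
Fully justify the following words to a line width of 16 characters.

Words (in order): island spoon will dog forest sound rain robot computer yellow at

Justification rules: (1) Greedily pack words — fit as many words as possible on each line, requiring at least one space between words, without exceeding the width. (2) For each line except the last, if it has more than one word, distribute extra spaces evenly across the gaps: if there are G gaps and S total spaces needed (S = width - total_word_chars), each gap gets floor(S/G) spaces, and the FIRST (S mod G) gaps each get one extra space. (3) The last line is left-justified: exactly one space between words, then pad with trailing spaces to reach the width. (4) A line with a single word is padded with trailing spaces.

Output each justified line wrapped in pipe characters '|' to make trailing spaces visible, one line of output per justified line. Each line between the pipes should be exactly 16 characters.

Line 1: ['island', 'spoon'] (min_width=12, slack=4)
Line 2: ['will', 'dog', 'forest'] (min_width=15, slack=1)
Line 3: ['sound', 'rain', 'robot'] (min_width=16, slack=0)
Line 4: ['computer', 'yellow'] (min_width=15, slack=1)
Line 5: ['at'] (min_width=2, slack=14)

Answer: |island     spoon|
|will  dog forest|
|sound rain robot|
|computer  yellow|
|at              |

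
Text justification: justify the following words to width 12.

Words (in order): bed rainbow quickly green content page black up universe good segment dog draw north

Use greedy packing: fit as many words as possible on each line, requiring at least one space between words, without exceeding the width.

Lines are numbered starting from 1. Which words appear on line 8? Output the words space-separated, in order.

Answer: dog draw

Derivation:
Line 1: ['bed', 'rainbow'] (min_width=11, slack=1)
Line 2: ['quickly'] (min_width=7, slack=5)
Line 3: ['green'] (min_width=5, slack=7)
Line 4: ['content', 'page'] (min_width=12, slack=0)
Line 5: ['black', 'up'] (min_width=8, slack=4)
Line 6: ['universe'] (min_width=8, slack=4)
Line 7: ['good', 'segment'] (min_width=12, slack=0)
Line 8: ['dog', 'draw'] (min_width=8, slack=4)
Line 9: ['north'] (min_width=5, slack=7)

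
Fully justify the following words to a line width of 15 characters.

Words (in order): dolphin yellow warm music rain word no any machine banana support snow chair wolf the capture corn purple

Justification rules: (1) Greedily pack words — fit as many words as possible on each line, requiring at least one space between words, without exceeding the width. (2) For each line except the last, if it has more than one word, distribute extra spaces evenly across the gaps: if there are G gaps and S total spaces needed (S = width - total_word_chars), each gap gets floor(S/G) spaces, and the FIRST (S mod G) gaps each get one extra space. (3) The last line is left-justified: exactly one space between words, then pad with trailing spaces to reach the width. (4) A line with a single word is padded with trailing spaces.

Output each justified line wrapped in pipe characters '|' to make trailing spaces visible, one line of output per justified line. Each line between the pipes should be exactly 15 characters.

Line 1: ['dolphin', 'yellow'] (min_width=14, slack=1)
Line 2: ['warm', 'music', 'rain'] (min_width=15, slack=0)
Line 3: ['word', 'no', 'any'] (min_width=11, slack=4)
Line 4: ['machine', 'banana'] (min_width=14, slack=1)
Line 5: ['support', 'snow'] (min_width=12, slack=3)
Line 6: ['chair', 'wolf', 'the'] (min_width=14, slack=1)
Line 7: ['capture', 'corn'] (min_width=12, slack=3)
Line 8: ['purple'] (min_width=6, slack=9)

Answer: |dolphin  yellow|
|warm music rain|
|word   no   any|
|machine  banana|
|support    snow|
|chair  wolf the|
|capture    corn|
|purple         |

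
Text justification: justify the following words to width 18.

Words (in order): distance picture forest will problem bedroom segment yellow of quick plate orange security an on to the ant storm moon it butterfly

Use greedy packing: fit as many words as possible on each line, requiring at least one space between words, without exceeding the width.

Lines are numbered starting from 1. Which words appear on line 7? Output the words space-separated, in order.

Line 1: ['distance', 'picture'] (min_width=16, slack=2)
Line 2: ['forest', 'will'] (min_width=11, slack=7)
Line 3: ['problem', 'bedroom'] (min_width=15, slack=3)
Line 4: ['segment', 'yellow', 'of'] (min_width=17, slack=1)
Line 5: ['quick', 'plate', 'orange'] (min_width=18, slack=0)
Line 6: ['security', 'an', 'on', 'to'] (min_width=17, slack=1)
Line 7: ['the', 'ant', 'storm', 'moon'] (min_width=18, slack=0)
Line 8: ['it', 'butterfly'] (min_width=12, slack=6)

Answer: the ant storm moon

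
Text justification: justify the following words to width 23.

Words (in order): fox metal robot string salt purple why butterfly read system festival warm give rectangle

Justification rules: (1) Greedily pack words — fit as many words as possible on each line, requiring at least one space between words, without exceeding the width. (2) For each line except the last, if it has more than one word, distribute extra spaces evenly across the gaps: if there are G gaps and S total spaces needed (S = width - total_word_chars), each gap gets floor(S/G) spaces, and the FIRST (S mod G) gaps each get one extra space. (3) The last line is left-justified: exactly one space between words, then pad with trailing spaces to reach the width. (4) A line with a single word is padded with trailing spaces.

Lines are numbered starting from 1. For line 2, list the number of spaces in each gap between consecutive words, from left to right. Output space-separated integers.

Answer: 5 5

Derivation:
Line 1: ['fox', 'metal', 'robot', 'string'] (min_width=22, slack=1)
Line 2: ['salt', 'purple', 'why'] (min_width=15, slack=8)
Line 3: ['butterfly', 'read', 'system'] (min_width=21, slack=2)
Line 4: ['festival', 'warm', 'give'] (min_width=18, slack=5)
Line 5: ['rectangle'] (min_width=9, slack=14)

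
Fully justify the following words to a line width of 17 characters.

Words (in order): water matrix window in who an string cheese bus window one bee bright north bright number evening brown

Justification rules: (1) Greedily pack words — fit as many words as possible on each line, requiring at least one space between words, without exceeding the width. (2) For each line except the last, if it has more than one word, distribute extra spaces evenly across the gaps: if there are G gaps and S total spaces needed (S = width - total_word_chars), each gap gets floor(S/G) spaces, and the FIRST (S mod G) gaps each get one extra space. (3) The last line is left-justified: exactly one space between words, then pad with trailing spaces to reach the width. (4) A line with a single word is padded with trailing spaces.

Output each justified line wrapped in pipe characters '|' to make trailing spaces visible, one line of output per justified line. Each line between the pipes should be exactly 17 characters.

Line 1: ['water', 'matrix'] (min_width=12, slack=5)
Line 2: ['window', 'in', 'who', 'an'] (min_width=16, slack=1)
Line 3: ['string', 'cheese', 'bus'] (min_width=17, slack=0)
Line 4: ['window', 'one', 'bee'] (min_width=14, slack=3)
Line 5: ['bright', 'north'] (min_width=12, slack=5)
Line 6: ['bright', 'number'] (min_width=13, slack=4)
Line 7: ['evening', 'brown'] (min_width=13, slack=4)

Answer: |water      matrix|
|window  in who an|
|string cheese bus|
|window   one  bee|
|bright      north|
|bright     number|
|evening brown    |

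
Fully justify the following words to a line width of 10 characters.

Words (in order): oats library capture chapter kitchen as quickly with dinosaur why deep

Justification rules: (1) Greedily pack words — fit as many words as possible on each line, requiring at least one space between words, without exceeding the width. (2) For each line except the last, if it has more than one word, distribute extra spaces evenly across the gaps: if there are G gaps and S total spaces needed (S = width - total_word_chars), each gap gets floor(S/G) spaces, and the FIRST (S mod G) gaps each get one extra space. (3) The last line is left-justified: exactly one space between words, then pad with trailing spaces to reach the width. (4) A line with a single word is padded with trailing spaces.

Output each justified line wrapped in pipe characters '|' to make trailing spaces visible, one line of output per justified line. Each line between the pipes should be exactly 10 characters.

Line 1: ['oats'] (min_width=4, slack=6)
Line 2: ['library'] (min_width=7, slack=3)
Line 3: ['capture'] (min_width=7, slack=3)
Line 4: ['chapter'] (min_width=7, slack=3)
Line 5: ['kitchen', 'as'] (min_width=10, slack=0)
Line 6: ['quickly'] (min_width=7, slack=3)
Line 7: ['with'] (min_width=4, slack=6)
Line 8: ['dinosaur'] (min_width=8, slack=2)
Line 9: ['why', 'deep'] (min_width=8, slack=2)

Answer: |oats      |
|library   |
|capture   |
|chapter   |
|kitchen as|
|quickly   |
|with      |
|dinosaur  |
|why deep  |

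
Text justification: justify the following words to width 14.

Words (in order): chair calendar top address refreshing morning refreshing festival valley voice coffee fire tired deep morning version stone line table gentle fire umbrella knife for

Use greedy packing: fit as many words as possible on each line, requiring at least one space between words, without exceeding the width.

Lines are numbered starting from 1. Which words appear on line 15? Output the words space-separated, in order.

Line 1: ['chair', 'calendar'] (min_width=14, slack=0)
Line 2: ['top', 'address'] (min_width=11, slack=3)
Line 3: ['refreshing'] (min_width=10, slack=4)
Line 4: ['morning'] (min_width=7, slack=7)
Line 5: ['refreshing'] (min_width=10, slack=4)
Line 6: ['festival'] (min_width=8, slack=6)
Line 7: ['valley', 'voice'] (min_width=12, slack=2)
Line 8: ['coffee', 'fire'] (min_width=11, slack=3)
Line 9: ['tired', 'deep'] (min_width=10, slack=4)
Line 10: ['morning'] (min_width=7, slack=7)
Line 11: ['version', 'stone'] (min_width=13, slack=1)
Line 12: ['line', 'table'] (min_width=10, slack=4)
Line 13: ['gentle', 'fire'] (min_width=11, slack=3)
Line 14: ['umbrella', 'knife'] (min_width=14, slack=0)
Line 15: ['for'] (min_width=3, slack=11)

Answer: for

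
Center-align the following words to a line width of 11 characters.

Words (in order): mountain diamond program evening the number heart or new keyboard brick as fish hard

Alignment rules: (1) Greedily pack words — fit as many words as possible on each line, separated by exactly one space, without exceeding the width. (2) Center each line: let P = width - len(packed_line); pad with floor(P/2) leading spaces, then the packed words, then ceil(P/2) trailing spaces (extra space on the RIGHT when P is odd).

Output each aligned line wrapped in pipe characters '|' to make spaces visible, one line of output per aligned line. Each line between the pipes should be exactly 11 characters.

Line 1: ['mountain'] (min_width=8, slack=3)
Line 2: ['diamond'] (min_width=7, slack=4)
Line 3: ['program'] (min_width=7, slack=4)
Line 4: ['evening', 'the'] (min_width=11, slack=0)
Line 5: ['number'] (min_width=6, slack=5)
Line 6: ['heart', 'or'] (min_width=8, slack=3)
Line 7: ['new'] (min_width=3, slack=8)
Line 8: ['keyboard'] (min_width=8, slack=3)
Line 9: ['brick', 'as'] (min_width=8, slack=3)
Line 10: ['fish', 'hard'] (min_width=9, slack=2)

Answer: | mountain  |
|  diamond  |
|  program  |
|evening the|
|  number   |
| heart or  |
|    new    |
| keyboard  |
| brick as  |
| fish hard |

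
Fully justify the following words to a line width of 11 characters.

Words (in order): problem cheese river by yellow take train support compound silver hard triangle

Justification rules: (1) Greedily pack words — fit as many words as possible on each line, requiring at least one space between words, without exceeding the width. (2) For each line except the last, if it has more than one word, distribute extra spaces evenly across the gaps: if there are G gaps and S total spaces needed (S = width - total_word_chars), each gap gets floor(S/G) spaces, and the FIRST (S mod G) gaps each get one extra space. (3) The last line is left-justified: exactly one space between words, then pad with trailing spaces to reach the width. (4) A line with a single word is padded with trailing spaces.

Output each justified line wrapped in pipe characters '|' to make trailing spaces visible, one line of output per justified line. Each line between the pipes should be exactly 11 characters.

Answer: |problem    |
|cheese     |
|river    by|
|yellow take|
|train      |
|support    |
|compound   |
|silver hard|
|triangle   |

Derivation:
Line 1: ['problem'] (min_width=7, slack=4)
Line 2: ['cheese'] (min_width=6, slack=5)
Line 3: ['river', 'by'] (min_width=8, slack=3)
Line 4: ['yellow', 'take'] (min_width=11, slack=0)
Line 5: ['train'] (min_width=5, slack=6)
Line 6: ['support'] (min_width=7, slack=4)
Line 7: ['compound'] (min_width=8, slack=3)
Line 8: ['silver', 'hard'] (min_width=11, slack=0)
Line 9: ['triangle'] (min_width=8, slack=3)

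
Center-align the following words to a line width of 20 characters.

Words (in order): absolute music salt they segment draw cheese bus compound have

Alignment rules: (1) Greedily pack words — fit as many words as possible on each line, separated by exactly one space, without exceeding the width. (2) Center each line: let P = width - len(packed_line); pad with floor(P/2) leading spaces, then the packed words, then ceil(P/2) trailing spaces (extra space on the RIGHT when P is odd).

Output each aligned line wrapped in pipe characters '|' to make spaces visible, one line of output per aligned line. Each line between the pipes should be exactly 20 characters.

Line 1: ['absolute', 'music', 'salt'] (min_width=19, slack=1)
Line 2: ['they', 'segment', 'draw'] (min_width=17, slack=3)
Line 3: ['cheese', 'bus', 'compound'] (min_width=19, slack=1)
Line 4: ['have'] (min_width=4, slack=16)

Answer: |absolute music salt |
| they segment draw  |
|cheese bus compound |
|        have        |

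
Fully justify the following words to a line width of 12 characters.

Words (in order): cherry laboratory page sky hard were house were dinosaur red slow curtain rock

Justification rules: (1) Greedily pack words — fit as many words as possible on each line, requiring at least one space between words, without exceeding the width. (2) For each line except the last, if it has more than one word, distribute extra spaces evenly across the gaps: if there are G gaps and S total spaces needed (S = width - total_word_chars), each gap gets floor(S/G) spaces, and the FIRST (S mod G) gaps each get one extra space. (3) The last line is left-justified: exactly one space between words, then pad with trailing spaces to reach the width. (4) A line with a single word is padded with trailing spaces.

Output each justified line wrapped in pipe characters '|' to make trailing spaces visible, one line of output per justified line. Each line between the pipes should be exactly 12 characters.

Answer: |cherry      |
|laboratory  |
|page     sky|
|hard    were|
|house   were|
|dinosaur red|
|slow curtain|
|rock        |

Derivation:
Line 1: ['cherry'] (min_width=6, slack=6)
Line 2: ['laboratory'] (min_width=10, slack=2)
Line 3: ['page', 'sky'] (min_width=8, slack=4)
Line 4: ['hard', 'were'] (min_width=9, slack=3)
Line 5: ['house', 'were'] (min_width=10, slack=2)
Line 6: ['dinosaur', 'red'] (min_width=12, slack=0)
Line 7: ['slow', 'curtain'] (min_width=12, slack=0)
Line 8: ['rock'] (min_width=4, slack=8)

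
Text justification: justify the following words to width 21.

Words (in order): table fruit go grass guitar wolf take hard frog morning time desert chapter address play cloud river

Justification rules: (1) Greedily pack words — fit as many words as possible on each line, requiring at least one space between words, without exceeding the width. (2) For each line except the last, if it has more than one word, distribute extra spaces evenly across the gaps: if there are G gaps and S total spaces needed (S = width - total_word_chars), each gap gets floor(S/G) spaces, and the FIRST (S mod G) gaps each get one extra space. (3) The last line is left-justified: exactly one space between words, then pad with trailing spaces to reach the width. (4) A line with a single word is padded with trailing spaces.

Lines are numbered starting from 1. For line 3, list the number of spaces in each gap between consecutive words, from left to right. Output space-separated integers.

Answer: 3 3

Derivation:
Line 1: ['table', 'fruit', 'go', 'grass'] (min_width=20, slack=1)
Line 2: ['guitar', 'wolf', 'take', 'hard'] (min_width=21, slack=0)
Line 3: ['frog', 'morning', 'time'] (min_width=17, slack=4)
Line 4: ['desert', 'chapter'] (min_width=14, slack=7)
Line 5: ['address', 'play', 'cloud'] (min_width=18, slack=3)
Line 6: ['river'] (min_width=5, slack=16)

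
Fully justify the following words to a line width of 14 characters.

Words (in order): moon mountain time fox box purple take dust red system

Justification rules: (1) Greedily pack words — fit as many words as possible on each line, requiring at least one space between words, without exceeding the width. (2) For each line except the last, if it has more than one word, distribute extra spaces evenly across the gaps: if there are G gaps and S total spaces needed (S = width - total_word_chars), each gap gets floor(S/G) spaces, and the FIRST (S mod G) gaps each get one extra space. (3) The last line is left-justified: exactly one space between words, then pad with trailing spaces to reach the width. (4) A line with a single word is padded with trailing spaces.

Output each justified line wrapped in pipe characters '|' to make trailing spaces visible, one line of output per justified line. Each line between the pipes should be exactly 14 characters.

Line 1: ['moon', 'mountain'] (min_width=13, slack=1)
Line 2: ['time', 'fox', 'box'] (min_width=12, slack=2)
Line 3: ['purple', 'take'] (min_width=11, slack=3)
Line 4: ['dust', 'red'] (min_width=8, slack=6)
Line 5: ['system'] (min_width=6, slack=8)

Answer: |moon  mountain|
|time  fox  box|
|purple    take|
|dust       red|
|system        |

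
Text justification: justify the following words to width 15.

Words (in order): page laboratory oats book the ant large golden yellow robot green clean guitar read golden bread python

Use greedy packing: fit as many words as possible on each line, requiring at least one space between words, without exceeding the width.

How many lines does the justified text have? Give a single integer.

Line 1: ['page', 'laboratory'] (min_width=15, slack=0)
Line 2: ['oats', 'book', 'the'] (min_width=13, slack=2)
Line 3: ['ant', 'large'] (min_width=9, slack=6)
Line 4: ['golden', 'yellow'] (min_width=13, slack=2)
Line 5: ['robot', 'green'] (min_width=11, slack=4)
Line 6: ['clean', 'guitar'] (min_width=12, slack=3)
Line 7: ['read', 'golden'] (min_width=11, slack=4)
Line 8: ['bread', 'python'] (min_width=12, slack=3)
Total lines: 8

Answer: 8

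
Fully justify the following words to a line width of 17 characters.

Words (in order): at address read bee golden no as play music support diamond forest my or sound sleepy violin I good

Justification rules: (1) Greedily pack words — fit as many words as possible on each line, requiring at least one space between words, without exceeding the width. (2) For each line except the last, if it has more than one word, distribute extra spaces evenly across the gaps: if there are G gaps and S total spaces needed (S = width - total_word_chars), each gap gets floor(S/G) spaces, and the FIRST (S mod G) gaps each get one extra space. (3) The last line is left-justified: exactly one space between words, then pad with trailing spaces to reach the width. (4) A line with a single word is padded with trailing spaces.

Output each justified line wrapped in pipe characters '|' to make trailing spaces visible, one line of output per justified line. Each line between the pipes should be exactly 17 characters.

Line 1: ['at', 'address', 'read'] (min_width=15, slack=2)
Line 2: ['bee', 'golden', 'no', 'as'] (min_width=16, slack=1)
Line 3: ['play', 'music'] (min_width=10, slack=7)
Line 4: ['support', 'diamond'] (min_width=15, slack=2)
Line 5: ['forest', 'my', 'or'] (min_width=12, slack=5)
Line 6: ['sound', 'sleepy'] (min_width=12, slack=5)
Line 7: ['violin', 'I', 'good'] (min_width=13, slack=4)

Answer: |at  address  read|
|bee  golden no as|
|play        music|
|support   diamond|
|forest    my   or|
|sound      sleepy|
|violin I good    |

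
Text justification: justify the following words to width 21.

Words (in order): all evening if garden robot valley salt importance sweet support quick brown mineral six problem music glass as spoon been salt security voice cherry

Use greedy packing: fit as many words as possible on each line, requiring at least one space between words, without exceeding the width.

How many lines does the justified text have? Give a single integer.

Line 1: ['all', 'evening', 'if', 'garden'] (min_width=21, slack=0)
Line 2: ['robot', 'valley', 'salt'] (min_width=17, slack=4)
Line 3: ['importance', 'sweet'] (min_width=16, slack=5)
Line 4: ['support', 'quick', 'brown'] (min_width=19, slack=2)
Line 5: ['mineral', 'six', 'problem'] (min_width=19, slack=2)
Line 6: ['music', 'glass', 'as', 'spoon'] (min_width=20, slack=1)
Line 7: ['been', 'salt', 'security'] (min_width=18, slack=3)
Line 8: ['voice', 'cherry'] (min_width=12, slack=9)
Total lines: 8

Answer: 8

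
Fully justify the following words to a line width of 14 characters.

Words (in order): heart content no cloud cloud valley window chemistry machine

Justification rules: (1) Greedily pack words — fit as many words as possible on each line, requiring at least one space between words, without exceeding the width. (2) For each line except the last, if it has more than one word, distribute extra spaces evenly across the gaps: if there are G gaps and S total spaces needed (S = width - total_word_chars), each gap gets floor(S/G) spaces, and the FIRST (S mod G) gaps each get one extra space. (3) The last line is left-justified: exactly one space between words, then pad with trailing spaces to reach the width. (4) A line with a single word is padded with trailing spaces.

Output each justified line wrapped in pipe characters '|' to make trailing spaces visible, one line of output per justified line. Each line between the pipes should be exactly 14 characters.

Line 1: ['heart', 'content'] (min_width=13, slack=1)
Line 2: ['no', 'cloud', 'cloud'] (min_width=14, slack=0)
Line 3: ['valley', 'window'] (min_width=13, slack=1)
Line 4: ['chemistry'] (min_width=9, slack=5)
Line 5: ['machine'] (min_width=7, slack=7)

Answer: |heart  content|
|no cloud cloud|
|valley  window|
|chemistry     |
|machine       |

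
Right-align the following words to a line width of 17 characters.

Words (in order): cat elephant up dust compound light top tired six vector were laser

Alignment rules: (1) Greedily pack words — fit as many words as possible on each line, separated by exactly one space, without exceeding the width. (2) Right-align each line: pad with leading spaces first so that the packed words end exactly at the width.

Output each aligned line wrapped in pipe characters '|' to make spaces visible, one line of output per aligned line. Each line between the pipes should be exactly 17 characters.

Line 1: ['cat', 'elephant', 'up'] (min_width=15, slack=2)
Line 2: ['dust', 'compound'] (min_width=13, slack=4)
Line 3: ['light', 'top', 'tired'] (min_width=15, slack=2)
Line 4: ['six', 'vector', 'were'] (min_width=15, slack=2)
Line 5: ['laser'] (min_width=5, slack=12)

Answer: |  cat elephant up|
|    dust compound|
|  light top tired|
|  six vector were|
|            laser|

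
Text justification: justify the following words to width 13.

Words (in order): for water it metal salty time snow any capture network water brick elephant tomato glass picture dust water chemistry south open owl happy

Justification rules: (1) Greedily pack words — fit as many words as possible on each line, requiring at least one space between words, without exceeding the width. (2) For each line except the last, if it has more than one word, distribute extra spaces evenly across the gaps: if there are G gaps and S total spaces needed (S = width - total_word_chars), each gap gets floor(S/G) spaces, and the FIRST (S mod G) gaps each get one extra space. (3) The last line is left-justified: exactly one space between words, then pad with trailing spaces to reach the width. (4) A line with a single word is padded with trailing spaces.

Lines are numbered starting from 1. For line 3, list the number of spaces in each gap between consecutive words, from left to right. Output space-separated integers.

Line 1: ['for', 'water', 'it'] (min_width=12, slack=1)
Line 2: ['metal', 'salty'] (min_width=11, slack=2)
Line 3: ['time', 'snow', 'any'] (min_width=13, slack=0)
Line 4: ['capture'] (min_width=7, slack=6)
Line 5: ['network', 'water'] (min_width=13, slack=0)
Line 6: ['brick'] (min_width=5, slack=8)
Line 7: ['elephant'] (min_width=8, slack=5)
Line 8: ['tomato', 'glass'] (min_width=12, slack=1)
Line 9: ['picture', 'dust'] (min_width=12, slack=1)
Line 10: ['water'] (min_width=5, slack=8)
Line 11: ['chemistry'] (min_width=9, slack=4)
Line 12: ['south', 'open'] (min_width=10, slack=3)
Line 13: ['owl', 'happy'] (min_width=9, slack=4)

Answer: 1 1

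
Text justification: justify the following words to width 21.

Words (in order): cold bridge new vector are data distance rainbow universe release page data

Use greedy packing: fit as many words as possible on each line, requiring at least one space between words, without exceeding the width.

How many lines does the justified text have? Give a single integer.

Answer: 5

Derivation:
Line 1: ['cold', 'bridge', 'new'] (min_width=15, slack=6)
Line 2: ['vector', 'are', 'data'] (min_width=15, slack=6)
Line 3: ['distance', 'rainbow'] (min_width=16, slack=5)
Line 4: ['universe', 'release', 'page'] (min_width=21, slack=0)
Line 5: ['data'] (min_width=4, slack=17)
Total lines: 5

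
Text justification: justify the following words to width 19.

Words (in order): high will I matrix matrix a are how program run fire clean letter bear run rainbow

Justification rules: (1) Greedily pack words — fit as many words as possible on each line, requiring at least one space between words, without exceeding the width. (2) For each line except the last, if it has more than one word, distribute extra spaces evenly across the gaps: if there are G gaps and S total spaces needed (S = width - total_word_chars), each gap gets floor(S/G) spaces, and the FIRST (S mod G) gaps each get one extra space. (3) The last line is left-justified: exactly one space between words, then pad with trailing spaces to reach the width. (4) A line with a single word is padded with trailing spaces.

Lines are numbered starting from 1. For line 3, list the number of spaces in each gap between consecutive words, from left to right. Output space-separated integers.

Answer: 3 2

Derivation:
Line 1: ['high', 'will', 'I', 'matrix'] (min_width=18, slack=1)
Line 2: ['matrix', 'a', 'are', 'how'] (min_width=16, slack=3)
Line 3: ['program', 'run', 'fire'] (min_width=16, slack=3)
Line 4: ['clean', 'letter', 'bear'] (min_width=17, slack=2)
Line 5: ['run', 'rainbow'] (min_width=11, slack=8)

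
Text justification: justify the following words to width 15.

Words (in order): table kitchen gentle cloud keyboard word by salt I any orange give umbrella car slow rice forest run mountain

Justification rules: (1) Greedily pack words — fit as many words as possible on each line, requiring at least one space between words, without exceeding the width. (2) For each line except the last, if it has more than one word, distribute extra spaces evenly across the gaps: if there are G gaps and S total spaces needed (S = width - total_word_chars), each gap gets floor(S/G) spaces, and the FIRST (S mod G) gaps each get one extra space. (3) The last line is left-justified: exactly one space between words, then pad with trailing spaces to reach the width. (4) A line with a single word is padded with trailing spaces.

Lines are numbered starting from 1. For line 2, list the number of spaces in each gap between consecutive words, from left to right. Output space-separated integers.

Answer: 4

Derivation:
Line 1: ['table', 'kitchen'] (min_width=13, slack=2)
Line 2: ['gentle', 'cloud'] (min_width=12, slack=3)
Line 3: ['keyboard', 'word'] (min_width=13, slack=2)
Line 4: ['by', 'salt', 'I', 'any'] (min_width=13, slack=2)
Line 5: ['orange', 'give'] (min_width=11, slack=4)
Line 6: ['umbrella', 'car'] (min_width=12, slack=3)
Line 7: ['slow', 'rice'] (min_width=9, slack=6)
Line 8: ['forest', 'run'] (min_width=10, slack=5)
Line 9: ['mountain'] (min_width=8, slack=7)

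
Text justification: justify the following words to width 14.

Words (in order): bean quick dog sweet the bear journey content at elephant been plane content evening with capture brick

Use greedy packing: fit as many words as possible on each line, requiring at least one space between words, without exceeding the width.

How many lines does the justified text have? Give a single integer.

Line 1: ['bean', 'quick', 'dog'] (min_width=14, slack=0)
Line 2: ['sweet', 'the', 'bear'] (min_width=14, slack=0)
Line 3: ['journey'] (min_width=7, slack=7)
Line 4: ['content', 'at'] (min_width=10, slack=4)
Line 5: ['elephant', 'been'] (min_width=13, slack=1)
Line 6: ['plane', 'content'] (min_width=13, slack=1)
Line 7: ['evening', 'with'] (min_width=12, slack=2)
Line 8: ['capture', 'brick'] (min_width=13, slack=1)
Total lines: 8

Answer: 8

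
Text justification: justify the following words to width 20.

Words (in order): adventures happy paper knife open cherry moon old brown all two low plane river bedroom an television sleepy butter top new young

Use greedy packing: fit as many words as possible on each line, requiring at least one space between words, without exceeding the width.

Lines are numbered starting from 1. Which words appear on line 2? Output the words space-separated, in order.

Line 1: ['adventures', 'happy'] (min_width=16, slack=4)
Line 2: ['paper', 'knife', 'open'] (min_width=16, slack=4)
Line 3: ['cherry', 'moon', 'old'] (min_width=15, slack=5)
Line 4: ['brown', 'all', 'two', 'low'] (min_width=17, slack=3)
Line 5: ['plane', 'river', 'bedroom'] (min_width=19, slack=1)
Line 6: ['an', 'television', 'sleepy'] (min_width=20, slack=0)
Line 7: ['butter', 'top', 'new', 'young'] (min_width=20, slack=0)

Answer: paper knife open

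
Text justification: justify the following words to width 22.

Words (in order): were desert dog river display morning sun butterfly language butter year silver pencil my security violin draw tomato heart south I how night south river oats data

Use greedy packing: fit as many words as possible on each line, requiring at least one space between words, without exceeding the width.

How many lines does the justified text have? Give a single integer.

Answer: 9

Derivation:
Line 1: ['were', 'desert', 'dog', 'river'] (min_width=21, slack=1)
Line 2: ['display', 'morning', 'sun'] (min_width=19, slack=3)
Line 3: ['butterfly', 'language'] (min_width=18, slack=4)
Line 4: ['butter', 'year', 'silver'] (min_width=18, slack=4)
Line 5: ['pencil', 'my', 'security'] (min_width=18, slack=4)
Line 6: ['violin', 'draw', 'tomato'] (min_width=18, slack=4)
Line 7: ['heart', 'south', 'I', 'how'] (min_width=17, slack=5)
Line 8: ['night', 'south', 'river', 'oats'] (min_width=22, slack=0)
Line 9: ['data'] (min_width=4, slack=18)
Total lines: 9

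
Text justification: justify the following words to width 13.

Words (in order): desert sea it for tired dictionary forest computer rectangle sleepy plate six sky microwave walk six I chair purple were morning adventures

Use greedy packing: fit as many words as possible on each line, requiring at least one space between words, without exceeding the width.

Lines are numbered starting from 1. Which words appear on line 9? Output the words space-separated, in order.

Answer: microwave

Derivation:
Line 1: ['desert', 'sea', 'it'] (min_width=13, slack=0)
Line 2: ['for', 'tired'] (min_width=9, slack=4)
Line 3: ['dictionary'] (min_width=10, slack=3)
Line 4: ['forest'] (min_width=6, slack=7)
Line 5: ['computer'] (min_width=8, slack=5)
Line 6: ['rectangle'] (min_width=9, slack=4)
Line 7: ['sleepy', 'plate'] (min_width=12, slack=1)
Line 8: ['six', 'sky'] (min_width=7, slack=6)
Line 9: ['microwave'] (min_width=9, slack=4)
Line 10: ['walk', 'six', 'I'] (min_width=10, slack=3)
Line 11: ['chair', 'purple'] (min_width=12, slack=1)
Line 12: ['were', 'morning'] (min_width=12, slack=1)
Line 13: ['adventures'] (min_width=10, slack=3)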